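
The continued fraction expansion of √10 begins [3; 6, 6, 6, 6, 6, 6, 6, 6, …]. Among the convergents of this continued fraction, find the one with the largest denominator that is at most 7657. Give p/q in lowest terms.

List convergents until the denominator exceeds the bound:
a_0 = 3: 3/1  (≤ bound)
a_1 = 6: 19/6  (≤ bound)
a_2 = 6: 117/37  (≤ bound)
a_3 = 6: 721/228  (≤ bound)
a_4 = 6: 4443/1405  (≤ bound)
a_5 = 6: 27379/8658  (> 7657, stop)

4443/1405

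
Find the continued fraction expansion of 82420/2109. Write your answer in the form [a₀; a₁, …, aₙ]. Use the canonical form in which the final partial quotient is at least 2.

[39; 12, 2, 11, 1, 1, 3]

82420 ÷ 2109 → quotient 39, remainder 169
2109 ÷ 169 → quotient 12, remainder 81
169 ÷ 81 → quotient 2, remainder 7
81 ÷ 7 → quotient 11, remainder 4
7 ÷ 4 → quotient 1, remainder 3
4 ÷ 3 → quotient 1, remainder 1
3 ÷ 1 → quotient 3, remainder 0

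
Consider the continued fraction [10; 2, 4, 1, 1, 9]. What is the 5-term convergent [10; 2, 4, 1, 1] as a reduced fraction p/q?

209/20

Use the convergent recurrence hₖ = aₖ·hₖ₋₁ + hₖ₋₂ (and likewise for the denominators kₖ):
a_0 = 10: 10/1
a_1 = 2: 21/2
a_2 = 4: 94/9
a_3 = 1: 115/11
a_4 = 1: 209/20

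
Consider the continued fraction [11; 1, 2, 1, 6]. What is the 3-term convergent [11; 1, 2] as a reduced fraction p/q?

35/3

Start with 2.
1 + 1/(2/1) = 1 + 1/2 = 3/2
11 + 1/(3/2) = 11 + 2/3 = 35/3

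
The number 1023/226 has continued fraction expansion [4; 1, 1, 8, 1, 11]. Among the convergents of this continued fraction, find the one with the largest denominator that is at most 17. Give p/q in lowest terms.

77/17

a_0 = 4: 4/1  (≤ bound)
a_1 = 1: 5/1  (≤ bound)
a_2 = 1: 9/2  (≤ bound)
a_3 = 8: 77/17  (≤ bound)
a_4 = 1: 86/19  (> 17, stop)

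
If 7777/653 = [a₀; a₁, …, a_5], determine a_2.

10

Run the Euclidean algorithm, recording each quotient:
7777 = 11·653 + 594, so a_0 = 11
653 = 1·594 + 59, so a_1 = 1
594 = 10·59 + 4, so a_2 = 10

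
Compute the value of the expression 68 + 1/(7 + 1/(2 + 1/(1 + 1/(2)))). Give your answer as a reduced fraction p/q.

Compute successive convergents:
a_0 = 68: 68/1
a_1 = 7: 477/7
a_2 = 2: 1022/15
a_3 = 1: 1499/22
a_4 = 2: 4020/59

4020/59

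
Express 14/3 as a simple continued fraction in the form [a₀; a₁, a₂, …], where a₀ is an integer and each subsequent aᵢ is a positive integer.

[4; 1, 2]

Apply division with remainder until the remainder is 0:
14 ÷ 3 → quotient 4, remainder 2
3 ÷ 2 → quotient 1, remainder 1
2 ÷ 1 → quotient 2, remainder 0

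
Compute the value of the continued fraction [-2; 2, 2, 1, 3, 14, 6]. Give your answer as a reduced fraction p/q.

Start with 6.
14 + 1/(6/1) = 14 + 1/6 = 85/6
3 + 1/(85/6) = 3 + 6/85 = 261/85
1 + 1/(261/85) = 1 + 85/261 = 346/261
2 + 1/(346/261) = 2 + 261/346 = 953/346
2 + 1/(953/346) = 2 + 346/953 = 2252/953
-2 + 1/(2252/953) = -2 + 953/2252 = -3551/2252

-3551/2252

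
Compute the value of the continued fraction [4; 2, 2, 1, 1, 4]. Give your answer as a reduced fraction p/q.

a_0 = 4: 4/1
a_1 = 2: 9/2
a_2 = 2: 22/5
a_3 = 1: 31/7
a_4 = 1: 53/12
a_5 = 4: 243/55

243/55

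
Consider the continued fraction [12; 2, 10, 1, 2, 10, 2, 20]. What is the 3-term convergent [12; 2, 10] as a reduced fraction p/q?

262/21

Work from the innermost term outward:
Start with 10.
2 + 1/(10/1) = 2 + 1/10 = 21/10
12 + 1/(21/10) = 12 + 10/21 = 262/21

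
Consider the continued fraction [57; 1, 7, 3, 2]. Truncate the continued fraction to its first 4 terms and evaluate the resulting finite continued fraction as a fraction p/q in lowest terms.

1447/25

Start with 3.
7 + 1/(3/1) = 7 + 1/3 = 22/3
1 + 1/(22/3) = 1 + 3/22 = 25/22
57 + 1/(25/22) = 57 + 22/25 = 1447/25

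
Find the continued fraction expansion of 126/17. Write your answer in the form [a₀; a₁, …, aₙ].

[7; 2, 2, 3]

126 ÷ 17 → quotient 7, remainder 7
17 ÷ 7 → quotient 2, remainder 3
7 ÷ 3 → quotient 2, remainder 1
3 ÷ 1 → quotient 3, remainder 0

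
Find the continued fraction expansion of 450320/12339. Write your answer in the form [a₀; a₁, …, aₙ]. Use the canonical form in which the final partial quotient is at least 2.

⌊450320/12339⌋ = 36, remainder 6116
⌊12339/6116⌋ = 2, remainder 107
⌊6116/107⌋ = 57, remainder 17
⌊107/17⌋ = 6, remainder 5
⌊17/5⌋ = 3, remainder 2
⌊5/2⌋ = 2, remainder 1
⌊2/1⌋ = 2, remainder 0

[36; 2, 57, 6, 3, 2, 2]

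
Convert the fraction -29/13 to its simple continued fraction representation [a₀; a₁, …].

[-3; 1, 3, 3]

-29 = -3·13 + 10, so a_0 = -3
13 = 1·10 + 3, so a_1 = 1
10 = 3·3 + 1, so a_2 = 3
3 = 3·1 + 0, so a_3 = 3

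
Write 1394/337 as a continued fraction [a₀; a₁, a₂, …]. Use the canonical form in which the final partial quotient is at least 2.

Run the Euclidean algorithm, recording each quotient:
⌊1394/337⌋ = 4, remainder 46
⌊337/46⌋ = 7, remainder 15
⌊46/15⌋ = 3, remainder 1
⌊15/1⌋ = 15, remainder 0

[4; 7, 3, 15]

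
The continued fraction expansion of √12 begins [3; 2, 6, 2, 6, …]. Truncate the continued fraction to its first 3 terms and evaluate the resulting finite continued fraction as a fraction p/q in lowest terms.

Start with 6.
2 + 1/(6/1) = 2 + 1/6 = 13/6
3 + 1/(13/6) = 3 + 6/13 = 45/13

45/13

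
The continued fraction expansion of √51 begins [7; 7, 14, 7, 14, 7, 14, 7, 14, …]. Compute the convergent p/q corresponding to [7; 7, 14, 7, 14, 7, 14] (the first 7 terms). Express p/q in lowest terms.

Starting at the tail and folding back:
Start with 14.
7 + 1/(14/1) = 7 + 1/14 = 99/14
14 + 1/(99/14) = 14 + 14/99 = 1400/99
7 + 1/(1400/99) = 7 + 99/1400 = 9899/1400
14 + 1/(9899/1400) = 14 + 1400/9899 = 139986/9899
7 + 1/(139986/9899) = 7 + 9899/139986 = 989801/139986
7 + 1/(989801/139986) = 7 + 139986/989801 = 7068593/989801

7068593/989801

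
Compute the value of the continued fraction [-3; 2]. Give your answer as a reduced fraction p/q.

-5/2

Compute successive convergents:
a_0 = -3: -3/1
a_1 = 2: -5/2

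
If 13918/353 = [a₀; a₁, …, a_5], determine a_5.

13918 = 39·353 + 151, so a_0 = 39
353 = 2·151 + 51, so a_1 = 2
151 = 2·51 + 49, so a_2 = 2
51 = 1·49 + 2, so a_3 = 1
49 = 24·2 + 1, so a_4 = 24
2 = 2·1 + 0, so a_5 = 2

2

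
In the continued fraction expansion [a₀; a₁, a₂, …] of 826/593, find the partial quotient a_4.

5

Repeatedly divide and take the remainder:
⌊826/593⌋ = 1, remainder 233
⌊593/233⌋ = 2, remainder 127
⌊233/127⌋ = 1, remainder 106
⌊127/106⌋ = 1, remainder 21
⌊106/21⌋ = 5, remainder 1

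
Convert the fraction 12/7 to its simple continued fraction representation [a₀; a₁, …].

[1; 1, 2, 2]

⌊12/7⌋ = 1, remainder 5
⌊7/5⌋ = 1, remainder 2
⌊5/2⌋ = 2, remainder 1
⌊2/1⌋ = 2, remainder 0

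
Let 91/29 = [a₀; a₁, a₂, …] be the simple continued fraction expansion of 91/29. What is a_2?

4

91 = 3·29 + 4, so a_0 = 3
29 = 7·4 + 1, so a_1 = 7
4 = 4·1 + 0, so a_2 = 4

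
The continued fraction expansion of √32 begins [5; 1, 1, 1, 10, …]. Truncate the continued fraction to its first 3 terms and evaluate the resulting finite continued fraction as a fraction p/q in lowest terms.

a_0 = 5: 5/1
a_1 = 1: 6/1
a_2 = 1: 11/2

11/2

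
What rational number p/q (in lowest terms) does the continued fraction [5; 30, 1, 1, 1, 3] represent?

Use the convergent recurrence hₖ = aₖ·hₖ₋₁ + hₖ₋₂ (and likewise for the denominators kₖ):
a_0 = 5: 5/1
a_1 = 30: 151/30
a_2 = 1: 156/31
a_3 = 1: 307/61
a_4 = 1: 463/92
a_5 = 3: 1696/337

1696/337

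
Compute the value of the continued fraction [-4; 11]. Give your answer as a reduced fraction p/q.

Use the convergent recurrence hₖ = aₖ·hₖ₋₁ + hₖ₋₂ (and likewise for the denominators kₖ):
a_0 = -4: -4/1
a_1 = 11: -43/11

-43/11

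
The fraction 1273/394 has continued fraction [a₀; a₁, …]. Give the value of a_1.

1273 ÷ 394 → quotient 3, remainder 91
394 ÷ 91 → quotient 4, remainder 30

4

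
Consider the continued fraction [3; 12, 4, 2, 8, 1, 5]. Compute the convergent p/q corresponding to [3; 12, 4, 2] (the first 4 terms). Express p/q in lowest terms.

339/110

Start with 2.
4 + 1/(2/1) = 4 + 1/2 = 9/2
12 + 1/(9/2) = 12 + 2/9 = 110/9
3 + 1/(110/9) = 3 + 9/110 = 339/110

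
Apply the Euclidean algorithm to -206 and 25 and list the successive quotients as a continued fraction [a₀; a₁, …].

[-9; 1, 3, 6]

-206 ÷ 25 → quotient -9, remainder 19
25 ÷ 19 → quotient 1, remainder 6
19 ÷ 6 → quotient 3, remainder 1
6 ÷ 1 → quotient 6, remainder 0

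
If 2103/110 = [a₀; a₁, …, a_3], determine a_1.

8

2103 = 19·110 + 13, so a_0 = 19
110 = 8·13 + 6, so a_1 = 8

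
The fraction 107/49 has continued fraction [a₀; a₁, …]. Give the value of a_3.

Apply division with remainder until the remainder is 0:
⌊107/49⌋ = 2, remainder 9
⌊49/9⌋ = 5, remainder 4
⌊9/4⌋ = 2, remainder 1
⌊4/1⌋ = 4, remainder 0

4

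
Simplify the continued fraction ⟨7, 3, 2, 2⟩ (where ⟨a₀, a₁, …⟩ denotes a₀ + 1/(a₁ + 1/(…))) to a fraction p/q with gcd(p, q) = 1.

124/17

Start with 2.
2 + 1/(2/1) = 2 + 1/2 = 5/2
3 + 1/(5/2) = 3 + 2/5 = 17/5
7 + 1/(17/5) = 7 + 5/17 = 124/17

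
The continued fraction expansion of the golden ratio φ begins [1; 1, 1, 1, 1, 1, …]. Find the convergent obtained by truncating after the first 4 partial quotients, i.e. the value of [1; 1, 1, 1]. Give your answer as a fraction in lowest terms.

5/3

Starting at the tail and folding back:
Start with 1.
1 + 1/(1/1) = 1 + 1/1 = 2/1
1 + 1/(2/1) = 1 + 1/2 = 3/2
1 + 1/(3/2) = 1 + 2/3 = 5/3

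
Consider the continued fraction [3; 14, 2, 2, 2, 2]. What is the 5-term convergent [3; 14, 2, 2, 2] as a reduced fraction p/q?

Work from the innermost term outward:
Start with 2.
2 + 1/(2/1) = 2 + 1/2 = 5/2
2 + 1/(5/2) = 2 + 2/5 = 12/5
14 + 1/(12/5) = 14 + 5/12 = 173/12
3 + 1/(173/12) = 3 + 12/173 = 531/173

531/173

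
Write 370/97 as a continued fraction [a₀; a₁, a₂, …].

[3; 1, 4, 2, 1, 1, 3]

Apply division with remainder until the remainder is 0:
370 ÷ 97 → quotient 3, remainder 79
97 ÷ 79 → quotient 1, remainder 18
79 ÷ 18 → quotient 4, remainder 7
18 ÷ 7 → quotient 2, remainder 4
7 ÷ 4 → quotient 1, remainder 3
4 ÷ 3 → quotient 1, remainder 1
3 ÷ 1 → quotient 3, remainder 0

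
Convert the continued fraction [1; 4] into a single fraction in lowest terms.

5/4

Compute successive convergents:
a_0 = 1: 1/1
a_1 = 4: 5/4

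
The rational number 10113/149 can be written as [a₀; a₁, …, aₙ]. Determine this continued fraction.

⌊10113/149⌋ = 67, remainder 130
⌊149/130⌋ = 1, remainder 19
⌊130/19⌋ = 6, remainder 16
⌊19/16⌋ = 1, remainder 3
⌊16/3⌋ = 5, remainder 1
⌊3/1⌋ = 3, remainder 0

[67; 1, 6, 1, 5, 3]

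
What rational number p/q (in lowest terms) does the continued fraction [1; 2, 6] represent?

Use the convergent recurrence hₖ = aₖ·hₖ₋₁ + hₖ₋₂ (and likewise for the denominators kₖ):
a_0 = 1: 1/1
a_1 = 2: 3/2
a_2 = 6: 19/13

19/13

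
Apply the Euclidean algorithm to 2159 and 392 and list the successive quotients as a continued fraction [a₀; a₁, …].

[5; 1, 1, 32, 6]

⌊2159/392⌋ = 5, remainder 199
⌊392/199⌋ = 1, remainder 193
⌊199/193⌋ = 1, remainder 6
⌊193/6⌋ = 32, remainder 1
⌊6/1⌋ = 6, remainder 0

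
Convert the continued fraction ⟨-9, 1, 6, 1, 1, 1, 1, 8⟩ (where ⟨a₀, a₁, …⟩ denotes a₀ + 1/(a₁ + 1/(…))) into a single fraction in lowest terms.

Start with 8.
1 + 1/(8/1) = 1 + 1/8 = 9/8
1 + 1/(9/8) = 1 + 8/9 = 17/9
1 + 1/(17/9) = 1 + 9/17 = 26/17
1 + 1/(26/17) = 1 + 17/26 = 43/26
6 + 1/(43/26) = 6 + 26/43 = 284/43
1 + 1/(284/43) = 1 + 43/284 = 327/284
-9 + 1/(327/284) = -9 + 284/327 = -2659/327

-2659/327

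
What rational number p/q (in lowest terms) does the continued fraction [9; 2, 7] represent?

142/15

Starting at the tail and folding back:
Start with 7.
2 + 1/(7/1) = 2 + 1/7 = 15/7
9 + 1/(15/7) = 9 + 7/15 = 142/15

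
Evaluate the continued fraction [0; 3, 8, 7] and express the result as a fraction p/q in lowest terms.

Build up convergents one term at a time:
a_0 = 0: 0/1
a_1 = 3: 1/3
a_2 = 8: 8/25
a_3 = 7: 57/178

57/178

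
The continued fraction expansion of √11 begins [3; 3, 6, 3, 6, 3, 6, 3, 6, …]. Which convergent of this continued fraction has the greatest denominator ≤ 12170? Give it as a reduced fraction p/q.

a_0 = 3: 3/1  (≤ bound)
a_1 = 3: 10/3  (≤ bound)
a_2 = 6: 63/19  (≤ bound)
a_3 = 3: 199/60  (≤ bound)
a_4 = 6: 1257/379  (≤ bound)
a_5 = 3: 3970/1197  (≤ bound)
a_6 = 6: 25077/7561  (≤ bound)
a_7 = 3: 79201/23880  (> 12170, stop)

25077/7561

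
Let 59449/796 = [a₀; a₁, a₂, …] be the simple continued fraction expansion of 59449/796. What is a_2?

2

59449 ÷ 796 → quotient 74, remainder 545
796 ÷ 545 → quotient 1, remainder 251
545 ÷ 251 → quotient 2, remainder 43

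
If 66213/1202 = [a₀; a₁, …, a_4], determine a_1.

⌊66213/1202⌋ = 55, remainder 103
⌊1202/103⌋ = 11, remainder 69

11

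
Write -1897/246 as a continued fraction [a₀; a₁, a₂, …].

[-8; 3, 2, 6, 1, 1, 2]

Apply division with remainder until the remainder is 0:
-1897 ÷ 246 → quotient -8, remainder 71
246 ÷ 71 → quotient 3, remainder 33
71 ÷ 33 → quotient 2, remainder 5
33 ÷ 5 → quotient 6, remainder 3
5 ÷ 3 → quotient 1, remainder 2
3 ÷ 2 → quotient 1, remainder 1
2 ÷ 1 → quotient 2, remainder 0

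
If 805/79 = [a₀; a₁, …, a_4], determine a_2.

Run the Euclidean algorithm, recording each quotient:
805 ÷ 79 → quotient 10, remainder 15
79 ÷ 15 → quotient 5, remainder 4
15 ÷ 4 → quotient 3, remainder 3

3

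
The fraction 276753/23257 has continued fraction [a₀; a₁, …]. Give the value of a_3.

1

Repeatedly divide and take the remainder:
⌊276753/23257⌋ = 11, remainder 20926
⌊23257/20926⌋ = 1, remainder 2331
⌊20926/2331⌋ = 8, remainder 2278
⌊2331/2278⌋ = 1, remainder 53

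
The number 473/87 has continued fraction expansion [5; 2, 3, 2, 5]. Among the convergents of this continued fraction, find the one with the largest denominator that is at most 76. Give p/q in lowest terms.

a_0 = 5: 5/1  (≤ bound)
a_1 = 2: 11/2  (≤ bound)
a_2 = 3: 38/7  (≤ bound)
a_3 = 2: 87/16  (≤ bound)
a_4 = 5: 473/87  (> 76, stop)

87/16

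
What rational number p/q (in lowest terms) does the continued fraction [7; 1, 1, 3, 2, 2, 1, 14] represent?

6119/809

Build up convergents one term at a time:
a_0 = 7: 7/1
a_1 = 1: 8/1
a_2 = 1: 15/2
a_3 = 3: 53/7
a_4 = 2: 121/16
a_5 = 2: 295/39
a_6 = 1: 416/55
a_7 = 14: 6119/809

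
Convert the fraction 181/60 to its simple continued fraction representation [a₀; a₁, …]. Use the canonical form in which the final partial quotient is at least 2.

[3; 60]

181 = 3·60 + 1, so a_0 = 3
60 = 60·1 + 0, so a_1 = 60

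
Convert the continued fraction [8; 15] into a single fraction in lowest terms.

121/15

a_0 = 8: 8/1
a_1 = 15: 121/15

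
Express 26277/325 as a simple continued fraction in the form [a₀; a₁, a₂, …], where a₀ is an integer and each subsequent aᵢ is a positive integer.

[80; 1, 5, 1, 3, 2, 1, 3]

26277 = 80·325 + 277, so a_0 = 80
325 = 1·277 + 48, so a_1 = 1
277 = 5·48 + 37, so a_2 = 5
48 = 1·37 + 11, so a_3 = 1
37 = 3·11 + 4, so a_4 = 3
11 = 2·4 + 3, so a_5 = 2
4 = 1·3 + 1, so a_6 = 1
3 = 3·1 + 0, so a_7 = 3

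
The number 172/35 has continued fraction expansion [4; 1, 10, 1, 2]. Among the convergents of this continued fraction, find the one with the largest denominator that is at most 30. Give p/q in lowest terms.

List convergents until the denominator exceeds the bound:
a_0 = 4: 4/1  (≤ bound)
a_1 = 1: 5/1  (≤ bound)
a_2 = 10: 54/11  (≤ bound)
a_3 = 1: 59/12  (≤ bound)
a_4 = 2: 172/35  (> 30, stop)

59/12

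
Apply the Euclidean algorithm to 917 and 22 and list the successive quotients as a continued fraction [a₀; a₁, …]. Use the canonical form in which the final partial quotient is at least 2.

⌊917/22⌋ = 41, remainder 15
⌊22/15⌋ = 1, remainder 7
⌊15/7⌋ = 2, remainder 1
⌊7/1⌋ = 7, remainder 0

[41; 1, 2, 7]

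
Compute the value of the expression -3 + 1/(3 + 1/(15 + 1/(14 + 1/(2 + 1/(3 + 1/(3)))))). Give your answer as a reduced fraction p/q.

-41020/15341

Starting at the tail and folding back:
Start with 3.
3 + 1/(3/1) = 3 + 1/3 = 10/3
2 + 1/(10/3) = 2 + 3/10 = 23/10
14 + 1/(23/10) = 14 + 10/23 = 332/23
15 + 1/(332/23) = 15 + 23/332 = 5003/332
3 + 1/(5003/332) = 3 + 332/5003 = 15341/5003
-3 + 1/(15341/5003) = -3 + 5003/15341 = -41020/15341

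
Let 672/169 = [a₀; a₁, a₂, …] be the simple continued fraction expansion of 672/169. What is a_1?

1

Repeatedly divide and take the remainder:
⌊672/169⌋ = 3, remainder 165
⌊169/165⌋ = 1, remainder 4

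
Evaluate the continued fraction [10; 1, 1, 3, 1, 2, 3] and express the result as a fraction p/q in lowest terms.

a_0 = 10: 10/1
a_1 = 1: 11/1
a_2 = 1: 21/2
a_3 = 3: 74/7
a_4 = 1: 95/9
a_5 = 2: 264/25
a_6 = 3: 887/84

887/84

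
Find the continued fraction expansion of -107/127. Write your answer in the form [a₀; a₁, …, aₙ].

[-1; 6, 2, 1, 6]

-107 ÷ 127 → quotient -1, remainder 20
127 ÷ 20 → quotient 6, remainder 7
20 ÷ 7 → quotient 2, remainder 6
7 ÷ 6 → quotient 1, remainder 1
6 ÷ 1 → quotient 6, remainder 0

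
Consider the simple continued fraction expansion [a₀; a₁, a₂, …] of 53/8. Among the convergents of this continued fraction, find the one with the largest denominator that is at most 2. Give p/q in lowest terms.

a_0 = 6: 6/1  (≤ bound)
a_1 = 1: 7/1  (≤ bound)
a_2 = 1: 13/2  (≤ bound)
a_3 = 1: 20/3  (> 2, stop)

13/2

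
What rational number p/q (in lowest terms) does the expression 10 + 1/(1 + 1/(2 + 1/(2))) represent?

75/7

Starting at the tail and folding back:
Start with 2.
2 + 1/(2/1) = 2 + 1/2 = 5/2
1 + 1/(5/2) = 1 + 2/5 = 7/5
10 + 1/(7/5) = 10 + 5/7 = 75/7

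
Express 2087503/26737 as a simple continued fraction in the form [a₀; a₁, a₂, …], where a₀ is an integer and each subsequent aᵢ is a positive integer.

[78; 13, 3, 1, 9, 1, 46]

Run the Euclidean algorithm, recording each quotient:
2087503 = 78·26737 + 2017, so a_0 = 78
26737 = 13·2017 + 516, so a_1 = 13
2017 = 3·516 + 469, so a_2 = 3
516 = 1·469 + 47, so a_3 = 1
469 = 9·47 + 46, so a_4 = 9
47 = 1·46 + 1, so a_5 = 1
46 = 46·1 + 0, so a_6 = 46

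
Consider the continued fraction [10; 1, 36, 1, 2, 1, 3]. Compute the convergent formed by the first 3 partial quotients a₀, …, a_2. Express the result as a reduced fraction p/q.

Use the convergent recurrence hₖ = aₖ·hₖ₋₁ + hₖ₋₂ (and likewise for the denominators kₖ):
a_0 = 10: 10/1
a_1 = 1: 11/1
a_2 = 36: 406/37

406/37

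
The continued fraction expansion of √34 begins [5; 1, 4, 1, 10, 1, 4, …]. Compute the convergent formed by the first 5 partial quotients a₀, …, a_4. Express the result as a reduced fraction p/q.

a_0 = 5: 5/1
a_1 = 1: 6/1
a_2 = 4: 29/5
a_3 = 1: 35/6
a_4 = 10: 379/65

379/65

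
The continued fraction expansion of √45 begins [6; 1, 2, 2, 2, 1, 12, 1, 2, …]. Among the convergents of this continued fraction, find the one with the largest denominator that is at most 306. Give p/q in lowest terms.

a_0 = 6: 6/1  (≤ bound)
a_1 = 1: 7/1  (≤ bound)
a_2 = 2: 20/3  (≤ bound)
a_3 = 2: 47/7  (≤ bound)
a_4 = 2: 114/17  (≤ bound)
a_5 = 1: 161/24  (≤ bound)
a_6 = 12: 2046/305  (≤ bound)
a_7 = 1: 2207/329  (> 306, stop)

2046/305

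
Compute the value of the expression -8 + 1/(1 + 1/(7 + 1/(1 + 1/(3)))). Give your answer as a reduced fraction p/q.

a_0 = -8: -8/1
a_1 = 1: -7/1
a_2 = 7: -57/8
a_3 = 1: -64/9
a_4 = 3: -249/35

-249/35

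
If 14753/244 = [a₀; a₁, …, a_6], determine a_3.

3

14753 ÷ 244 → quotient 60, remainder 113
244 ÷ 113 → quotient 2, remainder 18
113 ÷ 18 → quotient 6, remainder 5
18 ÷ 5 → quotient 3, remainder 3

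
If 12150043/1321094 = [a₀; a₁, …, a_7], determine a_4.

15

Apply division with remainder until the remainder is 0:
⌊12150043/1321094⌋ = 9, remainder 260197
⌊1321094/260197⌋ = 5, remainder 20109
⌊260197/20109⌋ = 12, remainder 18889
⌊20109/18889⌋ = 1, remainder 1220
⌊18889/1220⌋ = 15, remainder 589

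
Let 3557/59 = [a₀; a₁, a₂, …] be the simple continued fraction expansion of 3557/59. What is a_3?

8

3557 = 60·59 + 17, so a_0 = 60
59 = 3·17 + 8, so a_1 = 3
17 = 2·8 + 1, so a_2 = 2
8 = 8·1 + 0, so a_3 = 8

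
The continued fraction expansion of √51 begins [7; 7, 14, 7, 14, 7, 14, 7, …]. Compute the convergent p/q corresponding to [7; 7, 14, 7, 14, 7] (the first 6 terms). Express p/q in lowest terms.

499850/69993

Collapse the nested fraction from the inside out:
Start with 7.
14 + 1/(7/1) = 14 + 1/7 = 99/7
7 + 1/(99/7) = 7 + 7/99 = 700/99
14 + 1/(700/99) = 14 + 99/700 = 9899/700
7 + 1/(9899/700) = 7 + 700/9899 = 69993/9899
7 + 1/(69993/9899) = 7 + 9899/69993 = 499850/69993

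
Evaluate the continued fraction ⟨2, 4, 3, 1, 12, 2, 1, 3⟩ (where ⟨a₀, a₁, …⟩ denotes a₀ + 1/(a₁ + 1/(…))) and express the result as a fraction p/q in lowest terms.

a_0 = 2: 2/1
a_1 = 4: 9/4
a_2 = 3: 29/13
a_3 = 1: 38/17
a_4 = 12: 485/217
a_5 = 2: 1008/451
a_6 = 1: 1493/668
a_7 = 3: 5487/2455

5487/2455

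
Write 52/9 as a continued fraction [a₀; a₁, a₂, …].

[5; 1, 3, 2]

Repeatedly divide and take the remainder:
52 ÷ 9 → quotient 5, remainder 7
9 ÷ 7 → quotient 1, remainder 2
7 ÷ 2 → quotient 3, remainder 1
2 ÷ 1 → quotient 2, remainder 0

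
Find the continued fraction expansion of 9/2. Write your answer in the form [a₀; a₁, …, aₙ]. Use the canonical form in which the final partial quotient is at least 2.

[4; 2]

9 ÷ 2 → quotient 4, remainder 1
2 ÷ 1 → quotient 2, remainder 0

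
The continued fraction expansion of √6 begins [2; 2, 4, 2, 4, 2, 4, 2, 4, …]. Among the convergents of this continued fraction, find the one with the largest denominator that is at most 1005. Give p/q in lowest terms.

2158/881

List convergents until the denominator exceeds the bound:
a_0 = 2: 2/1  (≤ bound)
a_1 = 2: 5/2  (≤ bound)
a_2 = 4: 22/9  (≤ bound)
a_3 = 2: 49/20  (≤ bound)
a_4 = 4: 218/89  (≤ bound)
a_5 = 2: 485/198  (≤ bound)
a_6 = 4: 2158/881  (≤ bound)
a_7 = 2: 4801/1960  (> 1005, stop)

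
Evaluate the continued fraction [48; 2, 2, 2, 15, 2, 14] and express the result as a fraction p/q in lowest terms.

a_0 = 48: 48/1
a_1 = 2: 97/2
a_2 = 2: 242/5
a_3 = 2: 581/12
a_4 = 15: 8957/185
a_5 = 2: 18495/382
a_6 = 14: 267887/5533

267887/5533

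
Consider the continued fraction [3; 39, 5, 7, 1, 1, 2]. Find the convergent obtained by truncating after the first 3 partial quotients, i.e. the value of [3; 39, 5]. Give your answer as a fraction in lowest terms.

Compute successive convergents:
a_0 = 3: 3/1
a_1 = 39: 118/39
a_2 = 5: 593/196

593/196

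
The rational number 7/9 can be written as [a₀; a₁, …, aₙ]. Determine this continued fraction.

[0; 1, 3, 2]

7 = 0·9 + 7, so a_0 = 0
9 = 1·7 + 2, so a_1 = 1
7 = 3·2 + 1, so a_2 = 3
2 = 2·1 + 0, so a_3 = 2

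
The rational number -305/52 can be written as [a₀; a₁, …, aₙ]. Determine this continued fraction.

[-6; 7, 2, 3]

-305 = -6·52 + 7, so a_0 = -6
52 = 7·7 + 3, so a_1 = 7
7 = 2·3 + 1, so a_2 = 2
3 = 3·1 + 0, so a_3 = 3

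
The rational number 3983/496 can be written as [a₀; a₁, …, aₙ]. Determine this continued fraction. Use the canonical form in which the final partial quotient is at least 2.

⌊3983/496⌋ = 8, remainder 15
⌊496/15⌋ = 33, remainder 1
⌊15/1⌋ = 15, remainder 0

[8; 33, 15]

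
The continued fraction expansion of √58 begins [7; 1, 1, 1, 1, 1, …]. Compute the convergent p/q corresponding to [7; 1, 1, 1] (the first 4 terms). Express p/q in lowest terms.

23/3

a_0 = 7: 7/1
a_1 = 1: 8/1
a_2 = 1: 15/2
a_3 = 1: 23/3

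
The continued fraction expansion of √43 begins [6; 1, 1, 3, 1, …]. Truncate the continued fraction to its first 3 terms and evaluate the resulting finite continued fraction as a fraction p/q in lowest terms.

13/2

Starting at the tail and folding back:
Start with 1.
1 + 1/(1/1) = 1 + 1/1 = 2/1
6 + 1/(2/1) = 6 + 1/2 = 13/2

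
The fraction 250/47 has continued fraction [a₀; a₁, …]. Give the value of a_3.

250 ÷ 47 → quotient 5, remainder 15
47 ÷ 15 → quotient 3, remainder 2
15 ÷ 2 → quotient 7, remainder 1
2 ÷ 1 → quotient 2, remainder 0

2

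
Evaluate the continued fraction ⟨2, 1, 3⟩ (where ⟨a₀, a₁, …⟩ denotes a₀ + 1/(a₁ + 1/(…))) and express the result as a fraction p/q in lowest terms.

11/4

Start with 3.
1 + 1/(3/1) = 1 + 1/3 = 4/3
2 + 1/(4/3) = 2 + 3/4 = 11/4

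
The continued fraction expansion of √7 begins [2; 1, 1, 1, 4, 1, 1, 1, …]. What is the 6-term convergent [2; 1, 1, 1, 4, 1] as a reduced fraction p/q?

a_0 = 2: 2/1
a_1 = 1: 3/1
a_2 = 1: 5/2
a_3 = 1: 8/3
a_4 = 4: 37/14
a_5 = 1: 45/17

45/17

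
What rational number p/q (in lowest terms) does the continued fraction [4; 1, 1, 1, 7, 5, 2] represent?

Start with 2.
5 + 1/(2/1) = 5 + 1/2 = 11/2
7 + 1/(11/2) = 7 + 2/11 = 79/11
1 + 1/(79/11) = 1 + 11/79 = 90/79
1 + 1/(90/79) = 1 + 79/90 = 169/90
1 + 1/(169/90) = 1 + 90/169 = 259/169
4 + 1/(259/169) = 4 + 169/259 = 1205/259

1205/259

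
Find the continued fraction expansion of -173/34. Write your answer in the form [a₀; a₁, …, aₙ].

[-6; 1, 10, 3]

⌊-173/34⌋ = -6, remainder 31
⌊34/31⌋ = 1, remainder 3
⌊31/3⌋ = 10, remainder 1
⌊3/1⌋ = 3, remainder 0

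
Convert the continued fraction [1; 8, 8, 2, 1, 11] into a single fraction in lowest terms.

2663/2371

Compute successive convergents:
a_0 = 1: 1/1
a_1 = 8: 9/8
a_2 = 8: 73/65
a_3 = 2: 155/138
a_4 = 1: 228/203
a_5 = 11: 2663/2371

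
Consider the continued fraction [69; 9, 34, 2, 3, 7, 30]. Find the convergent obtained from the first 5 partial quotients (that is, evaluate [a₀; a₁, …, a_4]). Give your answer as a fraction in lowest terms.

a_0 = 69: 69/1
a_1 = 9: 622/9
a_2 = 34: 21217/307
a_3 = 2: 43056/623
a_4 = 3: 150385/2176

150385/2176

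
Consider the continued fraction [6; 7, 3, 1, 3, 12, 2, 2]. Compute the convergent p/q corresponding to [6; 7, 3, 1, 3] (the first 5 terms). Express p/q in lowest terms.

669/109

Start with 3.
1 + 1/(3/1) = 1 + 1/3 = 4/3
3 + 1/(4/3) = 3 + 3/4 = 15/4
7 + 1/(15/4) = 7 + 4/15 = 109/15
6 + 1/(109/15) = 6 + 15/109 = 669/109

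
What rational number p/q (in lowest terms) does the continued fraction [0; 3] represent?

Use the convergent recurrence hₖ = aₖ·hₖ₋₁ + hₖ₋₂ (and likewise for the denominators kₖ):
a_0 = 0: 0/1
a_1 = 3: 1/3

1/3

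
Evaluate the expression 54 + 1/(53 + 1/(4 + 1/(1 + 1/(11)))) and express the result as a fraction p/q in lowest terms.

169565/3139

Starting at the tail and folding back:
Start with 11.
1 + 1/(11/1) = 1 + 1/11 = 12/11
4 + 1/(12/11) = 4 + 11/12 = 59/12
53 + 1/(59/12) = 53 + 12/59 = 3139/59
54 + 1/(3139/59) = 54 + 59/3139 = 169565/3139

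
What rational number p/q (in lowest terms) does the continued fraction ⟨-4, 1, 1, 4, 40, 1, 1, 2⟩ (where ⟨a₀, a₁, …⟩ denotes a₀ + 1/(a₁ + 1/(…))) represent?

Collapse the nested fraction from the inside out:
Start with 2.
1 + 1/(2/1) = 1 + 1/2 = 3/2
1 + 1/(3/2) = 1 + 2/3 = 5/3
40 + 1/(5/3) = 40 + 3/5 = 203/5
4 + 1/(203/5) = 4 + 5/203 = 817/203
1 + 1/(817/203) = 1 + 203/817 = 1020/817
1 + 1/(1020/817) = 1 + 817/1020 = 1837/1020
-4 + 1/(1837/1020) = -4 + 1020/1837 = -6328/1837

-6328/1837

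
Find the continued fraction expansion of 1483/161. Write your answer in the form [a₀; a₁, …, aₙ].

[9; 4, 1, 2, 1, 3, 2]

⌊1483/161⌋ = 9, remainder 34
⌊161/34⌋ = 4, remainder 25
⌊34/25⌋ = 1, remainder 9
⌊25/9⌋ = 2, remainder 7
⌊9/7⌋ = 1, remainder 2
⌊7/2⌋ = 3, remainder 1
⌊2/1⌋ = 2, remainder 0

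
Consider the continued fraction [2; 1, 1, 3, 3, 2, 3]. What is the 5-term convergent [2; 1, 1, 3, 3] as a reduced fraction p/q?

59/23

Use the convergent recurrence hₖ = aₖ·hₖ₋₁ + hₖ₋₂ (and likewise for the denominators kₖ):
a_0 = 2: 2/1
a_1 = 1: 3/1
a_2 = 1: 5/2
a_3 = 3: 18/7
a_4 = 3: 59/23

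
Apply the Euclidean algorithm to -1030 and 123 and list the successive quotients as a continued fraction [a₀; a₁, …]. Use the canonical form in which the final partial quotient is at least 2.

⌊-1030/123⌋ = -9, remainder 77
⌊123/77⌋ = 1, remainder 46
⌊77/46⌋ = 1, remainder 31
⌊46/31⌋ = 1, remainder 15
⌊31/15⌋ = 2, remainder 1
⌊15/1⌋ = 15, remainder 0

[-9; 1, 1, 1, 2, 15]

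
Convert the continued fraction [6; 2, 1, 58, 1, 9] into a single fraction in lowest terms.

11321/1787

Compute successive convergents:
a_0 = 6: 6/1
a_1 = 2: 13/2
a_2 = 1: 19/3
a_3 = 58: 1115/176
a_4 = 1: 1134/179
a_5 = 9: 11321/1787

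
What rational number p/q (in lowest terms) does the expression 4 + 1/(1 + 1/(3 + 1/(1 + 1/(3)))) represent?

a_0 = 4: 4/1
a_1 = 1: 5/1
a_2 = 3: 19/4
a_3 = 1: 24/5
a_4 = 3: 91/19

91/19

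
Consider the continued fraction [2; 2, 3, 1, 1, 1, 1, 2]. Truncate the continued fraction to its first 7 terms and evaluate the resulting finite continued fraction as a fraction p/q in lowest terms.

a_0 = 2: 2/1
a_1 = 2: 5/2
a_2 = 3: 17/7
a_3 = 1: 22/9
a_4 = 1: 39/16
a_5 = 1: 61/25
a_6 = 1: 100/41

100/41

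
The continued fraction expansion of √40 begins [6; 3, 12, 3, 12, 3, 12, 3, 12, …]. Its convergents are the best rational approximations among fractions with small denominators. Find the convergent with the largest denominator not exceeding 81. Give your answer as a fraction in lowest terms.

234/37

a_0 = 6: 6/1  (≤ bound)
a_1 = 3: 19/3  (≤ bound)
a_2 = 12: 234/37  (≤ bound)
a_3 = 3: 721/114  (> 81, stop)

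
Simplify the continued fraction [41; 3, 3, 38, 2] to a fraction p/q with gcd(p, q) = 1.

32049/776

Use the convergent recurrence hₖ = aₖ·hₖ₋₁ + hₖ₋₂ (and likewise for the denominators kₖ):
a_0 = 41: 41/1
a_1 = 3: 124/3
a_2 = 3: 413/10
a_3 = 38: 15818/383
a_4 = 2: 32049/776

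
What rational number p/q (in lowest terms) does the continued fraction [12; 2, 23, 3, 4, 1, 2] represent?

a_0 = 12: 12/1
a_1 = 2: 25/2
a_2 = 23: 587/47
a_3 = 3: 1786/143
a_4 = 4: 7731/619
a_5 = 1: 9517/762
a_6 = 2: 26765/2143

26765/2143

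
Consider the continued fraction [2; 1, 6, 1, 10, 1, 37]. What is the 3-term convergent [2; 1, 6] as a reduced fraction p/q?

20/7

Build up convergents one term at a time:
a_0 = 2: 2/1
a_1 = 1: 3/1
a_2 = 6: 20/7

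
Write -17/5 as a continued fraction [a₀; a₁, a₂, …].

Repeatedly divide and take the remainder:
⌊-17/5⌋ = -4, remainder 3
⌊5/3⌋ = 1, remainder 2
⌊3/2⌋ = 1, remainder 1
⌊2/1⌋ = 2, remainder 0

[-4; 1, 1, 2]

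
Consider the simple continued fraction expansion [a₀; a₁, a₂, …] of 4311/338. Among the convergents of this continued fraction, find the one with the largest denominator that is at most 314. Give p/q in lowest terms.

a_0 = 12: 12/1  (≤ bound)
a_1 = 1: 13/1  (≤ bound)
a_2 = 3: 51/4  (≤ bound)
a_3 = 13: 676/53  (≤ bound)
a_4 = 1: 727/57  (≤ bound)
a_5 = 5: 4311/338  (> 314, stop)

727/57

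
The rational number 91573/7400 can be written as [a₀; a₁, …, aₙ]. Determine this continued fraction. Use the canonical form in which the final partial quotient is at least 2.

Repeatedly divide and take the remainder:
⌊91573/7400⌋ = 12, remainder 2773
⌊7400/2773⌋ = 2, remainder 1854
⌊2773/1854⌋ = 1, remainder 919
⌊1854/919⌋ = 2, remainder 16
⌊919/16⌋ = 57, remainder 7
⌊16/7⌋ = 2, remainder 2
⌊7/2⌋ = 3, remainder 1
⌊2/1⌋ = 2, remainder 0

[12; 2, 1, 2, 57, 2, 3, 2]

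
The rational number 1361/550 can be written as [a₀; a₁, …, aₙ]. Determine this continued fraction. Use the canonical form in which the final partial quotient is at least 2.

Apply division with remainder until the remainder is 0:
⌊1361/550⌋ = 2, remainder 261
⌊550/261⌋ = 2, remainder 28
⌊261/28⌋ = 9, remainder 9
⌊28/9⌋ = 3, remainder 1
⌊9/1⌋ = 9, remainder 0

[2; 2, 9, 3, 9]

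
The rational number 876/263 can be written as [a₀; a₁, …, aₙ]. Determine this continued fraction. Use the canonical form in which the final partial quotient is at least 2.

[3; 3, 43, 2]

⌊876/263⌋ = 3, remainder 87
⌊263/87⌋ = 3, remainder 2
⌊87/2⌋ = 43, remainder 1
⌊2/1⌋ = 2, remainder 0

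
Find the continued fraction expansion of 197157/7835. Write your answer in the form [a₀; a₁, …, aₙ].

[25; 6, 8, 1, 27, 1, 1, 2]

Run the Euclidean algorithm, recording each quotient:
⌊197157/7835⌋ = 25, remainder 1282
⌊7835/1282⌋ = 6, remainder 143
⌊1282/143⌋ = 8, remainder 138
⌊143/138⌋ = 1, remainder 5
⌊138/5⌋ = 27, remainder 3
⌊5/3⌋ = 1, remainder 2
⌊3/2⌋ = 1, remainder 1
⌊2/1⌋ = 2, remainder 0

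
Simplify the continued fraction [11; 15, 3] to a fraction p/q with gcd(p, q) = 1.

509/46

Start with 3.
15 + 1/(3/1) = 15 + 1/3 = 46/3
11 + 1/(46/3) = 11 + 3/46 = 509/46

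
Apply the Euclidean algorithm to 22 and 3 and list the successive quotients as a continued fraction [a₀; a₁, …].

[7; 3]

Apply division with remainder until the remainder is 0:
22 = 7·3 + 1, so a_0 = 7
3 = 3·1 + 0, so a_1 = 3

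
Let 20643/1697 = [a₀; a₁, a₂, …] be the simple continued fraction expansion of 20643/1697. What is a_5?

Run the Euclidean algorithm, recording each quotient:
20643 = 12·1697 + 279, so a_0 = 12
1697 = 6·279 + 23, so a_1 = 6
279 = 12·23 + 3, so a_2 = 12
23 = 7·3 + 2, so a_3 = 7
3 = 1·2 + 1, so a_4 = 1
2 = 2·1 + 0, so a_5 = 2

2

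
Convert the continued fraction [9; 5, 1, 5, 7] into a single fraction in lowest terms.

2302/251

Compute successive convergents:
a_0 = 9: 9/1
a_1 = 5: 46/5
a_2 = 1: 55/6
a_3 = 5: 321/35
a_4 = 7: 2302/251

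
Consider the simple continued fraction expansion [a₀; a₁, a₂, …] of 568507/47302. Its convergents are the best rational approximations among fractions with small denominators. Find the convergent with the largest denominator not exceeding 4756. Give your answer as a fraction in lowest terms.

50863/4232

a_0 = 12: 12/1  (≤ bound)
a_1 = 53: 637/53  (≤ bound)
a_2 = 1: 649/54  (≤ bound)
a_3 = 1: 1286/107  (≤ bound)
a_4 = 3: 4507/375  (≤ bound)
a_5 = 11: 50863/4232  (≤ bound)
a_6 = 5: 258822/21535  (> 4756, stop)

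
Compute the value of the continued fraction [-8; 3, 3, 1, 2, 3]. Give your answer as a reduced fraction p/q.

Use the convergent recurrence hₖ = aₖ·hₖ₋₁ + hₖ₋₂ (and likewise for the denominators kₖ):
a_0 = -8: -8/1
a_1 = 3: -23/3
a_2 = 3: -77/10
a_3 = 1: -100/13
a_4 = 2: -277/36
a_5 = 3: -931/121

-931/121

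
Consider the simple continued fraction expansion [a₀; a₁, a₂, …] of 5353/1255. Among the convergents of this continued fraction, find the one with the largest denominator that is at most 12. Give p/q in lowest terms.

a_0 = 4: 4/1  (≤ bound)
a_1 = 3: 13/3  (≤ bound)
a_2 = 1: 17/4  (≤ bound)
a_3 = 3: 64/15  (> 12, stop)

17/4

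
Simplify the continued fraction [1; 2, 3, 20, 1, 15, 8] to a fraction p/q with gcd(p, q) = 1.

Starting at the tail and folding back:
Start with 8.
15 + 1/(8/1) = 15 + 1/8 = 121/8
1 + 1/(121/8) = 1 + 8/121 = 129/121
20 + 1/(129/121) = 20 + 121/129 = 2701/129
3 + 1/(2701/129) = 3 + 129/2701 = 8232/2701
2 + 1/(8232/2701) = 2 + 2701/8232 = 19165/8232
1 + 1/(19165/8232) = 1 + 8232/19165 = 27397/19165

27397/19165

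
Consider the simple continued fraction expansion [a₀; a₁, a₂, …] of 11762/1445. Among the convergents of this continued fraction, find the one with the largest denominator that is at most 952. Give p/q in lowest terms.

a_0 = 8: 8/1  (≤ bound)
a_1 = 7: 57/7  (≤ bound)
a_2 = 6: 350/43  (≤ bound)
a_3 = 1: 407/50  (≤ bound)
a_4 = 1: 757/93  (≤ bound)
a_5 = 15: 11762/1445  (> 952, stop)

757/93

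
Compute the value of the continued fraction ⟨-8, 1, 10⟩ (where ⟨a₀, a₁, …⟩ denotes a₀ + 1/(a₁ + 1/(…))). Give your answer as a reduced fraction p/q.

Build up convergents one term at a time:
a_0 = -8: -8/1
a_1 = 1: -7/1
a_2 = 10: -78/11

-78/11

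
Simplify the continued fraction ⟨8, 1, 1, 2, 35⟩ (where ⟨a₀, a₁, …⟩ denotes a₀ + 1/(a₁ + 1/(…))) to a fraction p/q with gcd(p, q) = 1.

Start with 35.
2 + 1/(35/1) = 2 + 1/35 = 71/35
1 + 1/(71/35) = 1 + 35/71 = 106/71
1 + 1/(106/71) = 1 + 71/106 = 177/106
8 + 1/(177/106) = 8 + 106/177 = 1522/177

1522/177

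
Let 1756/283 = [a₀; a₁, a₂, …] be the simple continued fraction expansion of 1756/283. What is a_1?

Apply division with remainder until the remainder is 0:
1756 ÷ 283 → quotient 6, remainder 58
283 ÷ 58 → quotient 4, remainder 51

4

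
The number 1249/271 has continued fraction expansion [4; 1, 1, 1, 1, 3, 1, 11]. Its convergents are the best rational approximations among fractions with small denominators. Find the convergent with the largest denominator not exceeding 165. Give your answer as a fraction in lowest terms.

List convergents until the denominator exceeds the bound:
a_0 = 4: 4/1  (≤ bound)
a_1 = 1: 5/1  (≤ bound)
a_2 = 1: 9/2  (≤ bound)
a_3 = 1: 14/3  (≤ bound)
a_4 = 1: 23/5  (≤ bound)
a_5 = 3: 83/18  (≤ bound)
a_6 = 1: 106/23  (≤ bound)
a_7 = 11: 1249/271  (> 165, stop)

106/23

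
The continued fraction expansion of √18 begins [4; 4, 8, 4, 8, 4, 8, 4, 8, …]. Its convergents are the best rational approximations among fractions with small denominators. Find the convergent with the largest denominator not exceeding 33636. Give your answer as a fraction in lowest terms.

a_0 = 4: 4/1  (≤ bound)
a_1 = 4: 17/4  (≤ bound)
a_2 = 8: 140/33  (≤ bound)
a_3 = 4: 577/136  (≤ bound)
a_4 = 8: 4756/1121  (≤ bound)
a_5 = 4: 19601/4620  (≤ bound)
a_6 = 8: 161564/38081  (> 33636, stop)

19601/4620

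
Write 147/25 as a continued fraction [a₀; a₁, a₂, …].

[5; 1, 7, 3]

⌊147/25⌋ = 5, remainder 22
⌊25/22⌋ = 1, remainder 3
⌊22/3⌋ = 7, remainder 1
⌊3/1⌋ = 3, remainder 0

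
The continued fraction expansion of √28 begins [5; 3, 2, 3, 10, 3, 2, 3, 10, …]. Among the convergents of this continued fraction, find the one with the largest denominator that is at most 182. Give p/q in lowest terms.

List convergents until the denominator exceeds the bound:
a_0 = 5: 5/1  (≤ bound)
a_1 = 3: 16/3  (≤ bound)
a_2 = 2: 37/7  (≤ bound)
a_3 = 3: 127/24  (≤ bound)
a_4 = 10: 1307/247  (> 182, stop)

127/24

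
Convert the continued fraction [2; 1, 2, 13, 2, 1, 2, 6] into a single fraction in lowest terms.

Starting at the tail and folding back:
Start with 6.
2 + 1/(6/1) = 2 + 1/6 = 13/6
1 + 1/(13/6) = 1 + 6/13 = 19/13
2 + 1/(19/13) = 2 + 13/19 = 51/19
13 + 1/(51/19) = 13 + 19/51 = 682/51
2 + 1/(682/51) = 2 + 51/682 = 1415/682
1 + 1/(1415/682) = 1 + 682/1415 = 2097/1415
2 + 1/(2097/1415) = 2 + 1415/2097 = 5609/2097

5609/2097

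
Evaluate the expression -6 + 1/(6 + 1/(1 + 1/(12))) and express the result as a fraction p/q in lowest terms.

a_0 = -6: -6/1
a_1 = 6: -35/6
a_2 = 1: -41/7
a_3 = 12: -527/90

-527/90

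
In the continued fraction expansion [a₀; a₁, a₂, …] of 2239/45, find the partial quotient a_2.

3

2239 ÷ 45 → quotient 49, remainder 34
45 ÷ 34 → quotient 1, remainder 11
34 ÷ 11 → quotient 3, remainder 1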